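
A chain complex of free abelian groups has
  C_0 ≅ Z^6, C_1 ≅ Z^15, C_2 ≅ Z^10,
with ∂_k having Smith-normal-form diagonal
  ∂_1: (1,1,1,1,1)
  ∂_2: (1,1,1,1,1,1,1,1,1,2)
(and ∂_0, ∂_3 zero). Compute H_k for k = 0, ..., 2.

H_0 = Z,  H_1 = Z/2,  H_2 = 0.

H_0: b_0 = 6 − 0 − 5 = 1; torsion from ∂_1 factors > 1: none. So H_0 = Z.
H_1: b_1 = 15 − 5 − 10 = 0; torsion from ∂_2 factors > 1: [2]. So H_1 = Z/2.
H_2: b_2 = 10 − 10 − 0 = 0; torsion from ∂_3 factors > 1: none. So H_2 = 0.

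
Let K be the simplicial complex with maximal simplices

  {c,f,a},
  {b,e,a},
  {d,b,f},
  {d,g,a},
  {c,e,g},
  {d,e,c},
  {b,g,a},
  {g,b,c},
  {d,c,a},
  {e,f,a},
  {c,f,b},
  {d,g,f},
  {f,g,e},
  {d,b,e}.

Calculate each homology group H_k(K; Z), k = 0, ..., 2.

Take the total order a < b < c < d < e < f < g on the vertex set. Then K (dimension 2) consists of the simplices:

  0-simplices (7): a, b, c, d, e, f, g
  1-simplices (21): ab, ac, ad, ae, af, ag, bc, bd, be, bf, bg, cd, ce, cf, cg, de, df, dg, ef, eg, fg
  2-simplices (14): abe, abg, acd, acf, adg, aef, bcf, bcg, bde, bdf, cde, ceg, dfg, efg

so the chain groups are C_0 ≅ Z^7, C_1 ≅ Z^21, C_2 ≅ Z^14.

Boundary ∂_1: C_1 → C_0 is given by ∂[p,q] = [q] − [p].
The 7×21 boundary matrix has rank 6 and Smith normal form diag(1,1,1,1,1,1).

Boundary ∂_2: C_2 → C_1 sends each 2-simplex [p,q,r] to [q,r] − [p,r] + [p,q]. For instance
  ∂ceg = eg − cg + ce,
  ∂aef = ef − af + ae.
The 21×14 boundary matrix has rank 13 and Smith normal form diag(1,1,1,1,1,1,1,1,1,1,1,1,1).

From H_k ≅ ker(∂_k) / im(∂_{k+1}) we obtain:

  H_0: rank C_0 − rank ∂_1 = 7 − 6 = 1, and the invariant factors of ∂_1 are all 1, so H_0 ≅ Z.
  H_1: rank ker ∂_1 − rank ∂_2 = (21 − 6) − 13 = 2, and the invariant factors of ∂_2 are all 1, so H_1 ≅ Z^2.
  H_2: rank ker ∂_2 − rank ∂_3 = (14 − 13) − 0 = 1, and there is no ∂_3, so H_2 ≅ Z.

(K is a triangulation of the torus T^2.)

H_0 = Z,  H_1 = Z^2,  H_2 = Z.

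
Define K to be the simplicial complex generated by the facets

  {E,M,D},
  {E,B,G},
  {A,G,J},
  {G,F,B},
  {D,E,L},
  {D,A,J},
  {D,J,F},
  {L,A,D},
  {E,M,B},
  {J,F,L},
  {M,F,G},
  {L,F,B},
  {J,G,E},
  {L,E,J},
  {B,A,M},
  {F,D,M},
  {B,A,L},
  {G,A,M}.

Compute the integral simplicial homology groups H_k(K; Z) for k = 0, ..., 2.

Take the total order A < B < D < E < F < G < J < L < M on the vertex set. Then K (dimension 2) consists of the simplices:

  0-simplices (9): A, B, D, E, F, G, J, L, M
  1-simplices (27): AB, AD, AG, AJ, AL, AM, BE, BF, BG, BL, BM, DE, DF, DJ, DL, DM, EG, EJ, EL, EM, FG, FJ, FL, FM, GJ, GM, JL
  2-simplices (18): ABL, ABM, ADJ, ADL, AGJ, AGM, BEG, BEM, BFG, BFL, DEL, DEM, DFJ, DFM, EGJ, EJL, FGM, FJL

giving chain groups C_0 ≅ Z^9, C_1 ≅ Z^27, C_2 ≅ Z^18.

Boundary ∂_1: C_1 → C_0 maps an edge to its endpoints' difference, ∂[p,q] = q − p. For instance
  ∂AD = D − A.
The resulting 9×27 matrix has rank 8, and its Smith normal form has invariant factors (1,1,1,1,1,1,1,1).

The boundary map ∂_2: C_2 → C_1 maps a triangle to the signed sum of its edges. For instance
  ∂EGJ = GJ − EJ + EG,
  ∂EJL = JL − EL + EJ.
This gives a 27×18 integer matrix of rank 18; reducing to Smith normal form yields diagonal entries (1,1,1,1,1,1,1,1,1,1,1,1,1,1,1,1,1,2).

Now H_k = ker ∂_k / im ∂_{k+1}, so:

  H_0: rank C_0 − rank ∂_1 = 9 − 8 = 1, and the invariant factors of ∂_1 are all 1, so H_0 = Z.
  H_1: rank ker ∂_1 − rank ∂_2 = (27 − 8) − 18 = 1, and ∂_2 has invariant factor 2 > 1, so H_1 = Z ⊕ Z/2.
  H_2: rank ker ∂_2 − rank ∂_3 = (18 − 18) − 0 = 0, and there is no ∂_3, so H_2 = 0.

As a check, the Euler characteristic is 9 − 27 + 18 = 0, which agrees with 1 − 1 + 0 = 0.

H_0 = Z,  H_1 = Z ⊕ Z/2,  H_2 = 0.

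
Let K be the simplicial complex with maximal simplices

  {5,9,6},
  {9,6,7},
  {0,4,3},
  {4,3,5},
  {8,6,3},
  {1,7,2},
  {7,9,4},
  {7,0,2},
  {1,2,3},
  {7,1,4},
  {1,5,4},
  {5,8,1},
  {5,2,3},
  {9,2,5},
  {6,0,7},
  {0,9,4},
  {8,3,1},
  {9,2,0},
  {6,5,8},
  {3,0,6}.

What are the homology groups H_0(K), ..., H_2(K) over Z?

Fix the vertex order 0 < 1 < 2 < 3 < 4 < 5 < 6 < 7 < 8 < 9 and write every simplex with vertices in increasing order. Then dim K = 2 and the simplices of K are:

  0-simplices (10): [0], [1], [2], [3], [4], [5], [6], [7], [8], [9]
  1-simplices (30): (30 of them)
  2-simplices (20): (20 of them)

so the chain groups are C_0 ≅ Z^10, C_1 ≅ Z^30, C_2 ≅ Z^20.

∂_1: C_1 → C_0 is given by ∂[p,q] = [q] − [p]. For instance
  ∂[7,9] = [9] − [7].
This gives a 10×30 integer matrix of rank 9; reducing to Smith normal form yields diagonal entries (1,1,1,1,1,1,1,1,1).

The boundary map ∂_2: C_2 → C_1 maps a triangle to the signed sum of its edges. For instance
  ∂[1,2,3] = [2,3] − [1,3] + [1,2],
  ∂[5,6,8] = [6,8] − [5,8] + [5,6].
The resulting 30×20 matrix has rank 20, and its Smith normal form has invariant factors (1,1,1,1,1,1,1,1,1,1,1,1,1,1,1,1,1,1,1,2).

Reading off H_k = ker ∂_k / im ∂_{k+1}:

  H_0: rank C_0 − rank ∂_1 = 10 − 9 = 1, and the invariant factors of ∂_1 are all 1, so H_0 ≅ Z.
  H_1: rank ker ∂_1 − rank ∂_2 = (30 − 9) − 20 = 1, and ∂_2 has invariant factor 2 > 1, so H_1 ≅ Z ⊕ Z/2Z.
  H_2: rank ker ∂_2 − rank ∂_3 = (20 − 20) − 0 = 0, and there is no ∂_3, so H_2 ≅ 0.

As a check, the Euler characteristic is 10 − 30 + 20 = 0, which agrees with 1 − 1 + 0 = 0.
(K is a triangulation of the Klein bottle.)

H_0 = Z,  H_1 = Z ⊕ Z/2Z,  H_2 = 0.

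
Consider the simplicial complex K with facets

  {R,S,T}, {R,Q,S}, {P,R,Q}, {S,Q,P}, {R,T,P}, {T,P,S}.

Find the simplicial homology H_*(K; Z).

H_0 = Z,  H_1 = 0,  H_2 = Z.

K has 5 vertices, 9 edges, 6 triangles.
rank ∂_0 = 0, rank ∂_1 = 4 ⇒ b_0 = 5 − 0 − 4 = 1; all invariant factors of ∂_1 are 1 so no torsion. So H_0 = Z.
rank ∂_1 = 4, rank ∂_2 = 5 ⇒ b_1 = 9 − 4 − 5 = 0; all invariant factors of ∂_2 are 1 so no torsion. So H_1 = 0.
rank ∂_2 = 5, rank ∂_3 = 0 ⇒ b_2 = 6 − 5 − 0 = 1. So H_2 = Z.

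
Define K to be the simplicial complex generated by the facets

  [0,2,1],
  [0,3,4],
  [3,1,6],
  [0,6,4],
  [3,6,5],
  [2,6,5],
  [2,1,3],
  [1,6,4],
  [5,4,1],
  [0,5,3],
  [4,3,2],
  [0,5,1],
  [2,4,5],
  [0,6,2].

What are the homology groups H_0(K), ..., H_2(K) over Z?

K has 7 vertices, 21 edges, 14 triangles.
rank ∂_0 = 0, rank ∂_1 = 6 ⇒ b_0 = 7 − 0 − 6 = 1; all invariant factors of ∂_1 are 1 so no torsion. So H_0 ≅ Z.
rank ∂_1 = 6, rank ∂_2 = 13 ⇒ b_1 = 21 − 6 − 13 = 2; all invariant factors of ∂_2 are 1 so no torsion. So H_1 ≅ Z^2.
rank ∂_2 = 13, rank ∂_3 = 0 ⇒ b_2 = 14 − 13 − 0 = 1. So H_2 ≅ Z.

H_0 = Z,  H_1 = Z^2,  H_2 = Z.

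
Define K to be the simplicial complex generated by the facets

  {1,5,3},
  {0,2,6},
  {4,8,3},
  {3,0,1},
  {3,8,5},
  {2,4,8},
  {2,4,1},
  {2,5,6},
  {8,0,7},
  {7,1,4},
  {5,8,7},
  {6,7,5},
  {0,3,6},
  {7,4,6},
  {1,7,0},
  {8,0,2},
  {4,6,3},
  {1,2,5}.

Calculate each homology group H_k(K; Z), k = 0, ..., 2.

Order the vertices as 0 < 1 < 2 < 3 < 4 < 5 < 6 < 7 < 8. Listing each simplex with vertices in this order, K has dimension 2 with simplices:

  0-simplices (9): [0], [1], [2], [3], [4], [5], [6], [7], [8]
  1-simplices (27): (27 of them)
  2-simplices (18): [0,1,3], [0,1,7], [0,2,6], [0,2,8], [0,3,6], [0,7,8], [1,2,4], [1,2,5], [1,3,5], [1,4,7], [2,4,8], [2,5,6], [3,4,6], [3,4,8], [3,5,8], [4,6,7], [5,6,7], [5,7,8]

Hence C_0 ≅ Z^9, C_1 ≅ Z^27, C_2 ≅ Z^18.

The boundary map ∂_1: C_1 → C_0 sends each edge [p,q] (with p < q) to q − p. For instance
  ∂[6,7] = [7] − [6].
This gives a 9×27 integer matrix of rank 8; reducing to Smith normal form yields diagonal entries (1,1,1,1,1,1,1,1).

∂_2: C_2 → C_1 maps a triangle to the signed sum of its edges. For instance
  ∂[3,4,6] = [4,6] − [3,6] + [3,4],
  ∂[3,4,8] = [4,8] − [3,8] + [3,4].
This gives a 27×18 integer matrix of rank 17; reducing to Smith normal form yields diagonal entries (1,1,1,1,1,1,1,1,1,1,1,1,1,1,1,1,1).

Computing H_k = (kernel of ∂_k) / (image of ∂_{k+1}):

  H_0: rank C_0 − rank ∂_1 = 9 − 8 = 1, and the invariant factors of ∂_1 are all 1, so H_0 = Z.
  H_1: rank ker ∂_1 − rank ∂_2 = (27 − 8) − 17 = 2, and the invariant factors of ∂_2 are all 1, so H_1 = Z^2.
  H_2: rank ker ∂_2 − rank ∂_3 = (18 − 17) − 0 = 1, and there is no ∂_3, so H_2 = Z.

H_0 = Z,  H_1 = Z^2,  H_2 = Z.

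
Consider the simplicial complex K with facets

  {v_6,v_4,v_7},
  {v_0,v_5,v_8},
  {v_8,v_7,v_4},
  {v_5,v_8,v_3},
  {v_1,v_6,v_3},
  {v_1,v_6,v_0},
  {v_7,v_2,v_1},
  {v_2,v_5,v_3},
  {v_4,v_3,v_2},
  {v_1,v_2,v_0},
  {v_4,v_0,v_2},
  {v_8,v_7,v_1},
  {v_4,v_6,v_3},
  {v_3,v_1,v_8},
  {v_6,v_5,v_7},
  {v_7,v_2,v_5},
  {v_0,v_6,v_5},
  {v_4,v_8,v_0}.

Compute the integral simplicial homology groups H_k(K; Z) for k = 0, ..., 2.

H_0 = Z,  H_1 = Z^2,  H_2 = Z.

We work with the vertex ordering v_0 < v_1 < v_2 < v_3 < v_4 < v_5 < v_6 < v_7 < v_8. The simplices of K, each written with vertices in increasing order, are:

  0-simplices (9): [v_0], [v_1], [v_2], [v_3], [v_4], [v_5], [v_6], [v_7], [v_8]
  1-simplices (27): (27 of them)
  2-simplices (18): (18 of them)

giving chain groups C_0 ≅ Z^9, C_1 ≅ Z^27, C_2 ≅ Z^18.

The boundary map ∂_1: C_1 → C_0 sends each edge [p,q] (with p < q) to q − p.
This gives a 9×27 integer matrix of rank 8; reducing to Smith normal form yields diagonal entries (1,1,1,1,1,1,1,1).

Boundary ∂_2: C_2 → C_1 maps a triangle to the signed sum of its edges. For instance
  ∂[v_0,v_1,v_2] = [v_1,v_2] − [v_0,v_2] + [v_0,v_1],
  ∂[v_5,v_6,v_7] = [v_6,v_7] − [v_5,v_7] + [v_5,v_6].
This gives a 27×18 integer matrix of rank 17; reducing to Smith normal form yields diagonal entries (1,1,1,1,1,1,1,1,1,1,1,1,1,1,1,1,1).

Now H_k = ker ∂_k / im ∂_{k+1}, so:

  H_0: rank C_0 − rank ∂_1 = 9 − 8 = 1, and the invariant factors of ∂_1 are all 1, so H_0 = Z.
  H_1: rank ker ∂_1 − rank ∂_2 = (27 − 8) − 17 = 2, and the invariant factors of ∂_2 are all 1, so H_1 = Z^2.
  H_2: rank ker ∂_2 − rank ∂_3 = (18 − 17) − 0 = 1, and there is no ∂_3, so H_2 = Z.

(K is a triangulation of the torus T^2.)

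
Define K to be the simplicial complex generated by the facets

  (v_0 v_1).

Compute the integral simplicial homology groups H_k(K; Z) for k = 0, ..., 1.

H_0 ≅ Z,  H_1 = 0.

Take the total order v_0 < v_1 on the vertex set. Then K (dimension 1) consists of the simplices:

  0-simplices (2): [v_0], [v_1]
  1-simplices (1): [v_0,v_1]

giving chain groups C_0 ≅ Z^2, C_1 ≅ Z^1.

The boundary map ∂_1: C_1 → C_0 maps an edge to its endpoints' difference, ∂[p,q] = q − p.
This gives a 2×1 integer matrix of rank 1; reducing to Smith normal form yields diagonal entries (1).

From H_k ≅ ker(∂_k) / im(∂_{k+1}) we obtain:

  H_0: rank C_0 − rank ∂_1 = 2 − 1 = 1, and the invariant factors of ∂_1 are all 1, so H_0 = Z.
  H_1: rank ker ∂_1 − rank ∂_2 = (1 − 1) − 0 = 0, and there is no ∂_2, so H_1 = 0.

As a check, the Euler characteristic is 2 − 1 = 1, which agrees with 1 − 0 = 1.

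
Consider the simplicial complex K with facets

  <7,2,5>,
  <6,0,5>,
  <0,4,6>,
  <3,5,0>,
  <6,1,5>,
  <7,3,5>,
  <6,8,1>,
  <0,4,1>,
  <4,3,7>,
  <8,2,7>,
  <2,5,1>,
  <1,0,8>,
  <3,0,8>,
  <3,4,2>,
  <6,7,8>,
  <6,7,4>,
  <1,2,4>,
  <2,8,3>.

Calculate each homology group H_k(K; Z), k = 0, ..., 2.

H_0 ≅ Z,  H_1 ≅ Z ⊕ Z/2,  H_2 = 0.

Order the vertices as 0 < 1 < 2 < 3 < 4 < 5 < 6 < 7 < 8. Listing each simplex with vertices in this order, K has dimension 2 with simplices:

  0-simplices (9): [0], [1], [2], [3], [4], [5], [6], [7], [8]
  1-simplices (27): (27 of them)
  2-simplices (18): [0,1,4], [0,1,8], [0,3,5], [0,3,8], [0,4,6], [0,5,6], [1,2,4], [1,2,5], [1,5,6], [1,6,8], [2,3,4], [2,3,8], [2,5,7], [2,7,8], [3,4,7], [3,5,7], [4,6,7], [6,7,8]

Hence C_0 ≅ Z^9, C_1 ≅ Z^27, C_2 ≅ Z^18.

Boundary ∂_1: C_1 → C_0 is given by ∂[p,q] = [q] − [p]. For instance
  ∂[5,6] = [6] − [5].
The resulting 9×27 matrix has rank 8, and its Smith normal form has invariant factors (1,1,1,1,1,1,1,1).

The boundary map ∂_2: C_2 → C_1 sends each 2-simplex [p,q,r] to [q,r] − [p,r] + [p,q]. For instance
  ∂[3,5,7] = [5,7] − [3,7] + [3,5],
  ∂[6,7,8] = [7,8] − [6,8] + [6,7].
The resulting 27×18 matrix has rank 18, and its Smith normal form has invariant factors (1,1,1,1,1,1,1,1,1,1,1,1,1,1,1,1,1,2).

Computing H_k = (kernel of ∂_k) / (image of ∂_{k+1}):

  H_0: rank C_0 − rank ∂_1 = 9 − 8 = 1, and the invariant factors of ∂_1 are all 1, so H_0 = Z.
  H_1: rank ker ∂_1 − rank ∂_2 = (27 − 8) − 18 = 1, and ∂_2 has invariant factor 2 > 1, so H_1 = Z ⊕ Z/2.
  H_2: rank ker ∂_2 − rank ∂_3 = (18 − 18) − 0 = 0, and there is no ∂_3, so H_2 = 0.

As a check, the Euler characteristic is 9 − 27 + 18 = 0, which agrees with 1 − 1 + 0 = 0.
(K is a triangulation of the Klein bottle.)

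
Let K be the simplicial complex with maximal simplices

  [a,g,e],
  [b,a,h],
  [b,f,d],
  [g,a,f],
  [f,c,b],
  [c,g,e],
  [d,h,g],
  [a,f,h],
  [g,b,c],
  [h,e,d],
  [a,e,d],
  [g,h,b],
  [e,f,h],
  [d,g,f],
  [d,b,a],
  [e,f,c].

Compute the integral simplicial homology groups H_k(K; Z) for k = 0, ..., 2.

We work with the vertex ordering a < b < c < d < e < f < g < h. The simplices of K, each written with vertices in increasing order, are:

  0-simplices (8): a, b, c, d, e, f, g, h
  1-simplices (24): ab, ad, ae, af, ag, ah, bc, bd, bf, bg, bh, ce, cf, cg, de, df, dg, dh, ef, eg, eh, fg, fh, gh
  2-simplices (16): abd, abh, ade, aeg, afg, afh, bcf, bcg, bdf, bgh, cef, ceg, deh, dfg, dgh, efh

giving chain groups C_0 ≅ Z^8, C_1 ≅ Z^24, C_2 ≅ Z^16.

The boundary map ∂_1: C_1 → C_0 maps an edge to its endpoints' difference, ∂[p,q] = q − p. For instance
  ∂fh = h − f.
This gives a 8×24 integer matrix of rank 7; reducing to Smith normal form yields diagonal entries (1,1,1,1,1,1,1).

Boundary ∂_2: C_2 → C_1 sends each 2-simplex [p,q,r] to [q,r] − [p,r] + [p,q]. For instance
  ∂deh = eh − dh + de,
  ∂afg = fg − ag + af.
The 24×16 boundary matrix has rank 15 and Smith normal form diag(1,1,1,1,1,1,1,1,1,1,1,1,1,1,1).

Reading off H_k = ker ∂_k / im ∂_{k+1}:

  H_0: rank C_0 − rank ∂_1 = 8 − 7 = 1, and the invariant factors of ∂_1 are all 1, so H_0 = Z.
  H_1: rank ker ∂_1 − rank ∂_2 = (24 − 7) − 15 = 2, and the invariant factors of ∂_2 are all 1, so H_1 = Z^2.
  H_2: rank ker ∂_2 − rank ∂_3 = (16 − 15) − 0 = 1, and there is no ∂_3, so H_2 = Z.

As a check, the Euler characteristic is 8 − 24 + 16 = 0, which agrees with 1 − 2 + 1 = 0.

H_0 = Z,  H_1 = Z^2,  H_2 = Z.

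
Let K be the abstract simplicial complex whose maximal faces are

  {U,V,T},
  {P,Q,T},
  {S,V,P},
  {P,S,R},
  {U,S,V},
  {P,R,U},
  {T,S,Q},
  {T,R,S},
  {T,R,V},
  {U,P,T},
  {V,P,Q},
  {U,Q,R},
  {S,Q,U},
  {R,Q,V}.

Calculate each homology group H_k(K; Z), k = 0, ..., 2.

H_0 = Z,  H_1 = Z^2,  H_2 = Z.

Order the vertices as P < Q < R < S < T < U < V. Listing each simplex with vertices in this order, K has dimension 2 with simplices:

  0-simplices (7): P, Q, R, S, T, U, V
  1-simplices (21): PQ, PR, PS, PT, PU, PV, QR, QS, QT, QU, QV, RS, RT, RU, RV, ST, SU, SV, TU, TV, UV
  2-simplices (14): PQT, PQV, PRS, PRU, PSV, PTU, QRU, QRV, QST, QSU, RST, RTV, SUV, TUV

so the chain groups are C_0 ≅ Z^7, C_1 ≅ Z^21, C_2 ≅ Z^14.

∂_1: C_1 → C_0 is given by ∂[p,q] = [q] − [p]. For instance
  ∂RV = V − R.
This gives a 7×21 integer matrix of rank 6; reducing to Smith normal form yields diagonal entries (1,1,1,1,1,1).

∂_2: C_2 → C_1 sends each 2-simplex [p,q,r] to [q,r] − [p,r] + [p,q]. For instance
  ∂QSU = SU − QU + QS,
  ∂SUV = UV − SV + SU.
The resulting 21×14 matrix has rank 13, and its Smith normal form has invariant factors (1,1,1,1,1,1,1,1,1,1,1,1,1).

Reading off H_k = ker ∂_k / im ∂_{k+1}:

  H_0: rank C_0 − rank ∂_1 = 7 − 6 = 1, and the invariant factors of ∂_1 are all 1, so H_0 ≅ Z.
  H_1: rank ker ∂_1 − rank ∂_2 = (21 − 6) − 13 = 2, and the invariant factors of ∂_2 are all 1, so H_1 ≅ Z^2.
  H_2: rank ker ∂_2 − rank ∂_3 = (14 − 13) − 0 = 1, and there is no ∂_3, so H_2 ≅ Z.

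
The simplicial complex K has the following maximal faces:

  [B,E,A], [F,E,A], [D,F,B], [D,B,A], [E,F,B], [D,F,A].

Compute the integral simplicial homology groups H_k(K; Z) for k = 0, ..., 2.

Order the vertices as A < B < D < E < F. Listing each simplex with vertices in this order, K has dimension 2 with simplices:

  0-simplices (5): A, B, D, E, F
  1-simplices (9): AB, AD, AE, AF, BD, BE, BF, DF, EF
  2-simplices (6): ABD, ABE, ADF, AEF, BDF, BEF

Hence C_0 ≅ Z^5, C_1 ≅ Z^9, C_2 ≅ Z^6.

Boundary ∂_1: C_1 → C_0 maps an edge to its endpoints' difference, ∂[p,q] = q − p.
The resulting 5×9 matrix has rank 4, and its Smith normal form has invariant factors (1,1,1,1).

∂_2: C_2 → C_1 acts by ∂[p,q,r] = [q,r] − [p,r] + [p,q]. For instance
  ∂ABE = BE − AE + AB,
  ∂BEF = EF − BF + BE.
The 9×6 boundary matrix has rank 5 and Smith normal form diag(1,1,1,1,1).

Reading off H_k = ker ∂_k / im ∂_{k+1}:

  H_0: rank C_0 − rank ∂_1 = 5 − 4 = 1, and the invariant factors of ∂_1 are all 1, so H_0 = Z.
  H_1: rank ker ∂_1 − rank ∂_2 = (9 − 4) − 5 = 0, and the invariant factors of ∂_2 are all 1, so H_1 = 0.
  H_2: rank ker ∂_2 − rank ∂_3 = (6 − 5) − 0 = 1, and there is no ∂_3, so H_2 = Z.

(K is a triangulation of the 2-sphere S^2.)

H_0 = Z,  H_1 = 0,  H_2 = Z.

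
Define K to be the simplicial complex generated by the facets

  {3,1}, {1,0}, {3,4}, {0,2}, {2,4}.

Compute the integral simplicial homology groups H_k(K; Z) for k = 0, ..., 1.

We work with the vertex ordering 0 < 1 < 2 < 3 < 4. The simplices of K, each written with vertices in increasing order, are:

  0-simplices (5): [0], [1], [2], [3], [4]
  1-simplices (5): [0,1], [0,2], [1,3], [2,4], [3,4]

giving chain groups C_0 ≅ Z^5, C_1 ≅ Z^5.

Boundary ∂_1: C_1 → C_0 sends each edge [p,q] (with p < q) to q − p. For instance
  ∂[2,4] = [4] − [2].
This gives a 5×5 integer matrix of rank 4; reducing to Smith normal form yields diagonal entries (1,1,1,1).

From H_k ≅ ker(∂_k) / im(∂_{k+1}) we obtain:

  H_0: rank C_0 − rank ∂_1 = 5 − 4 = 1, and the invariant factors of ∂_1 are all 1, so H_0 = Z.
  H_1: rank ker ∂_1 − rank ∂_2 = (5 − 4) − 0 = 1, and there is no ∂_2, so H_1 = Z.

As a check, the Euler characteristic is 5 − 5 = 0, which agrees with 1 − 1 = 0.

H_0 ≅ Z,  H_1 ≅ Z.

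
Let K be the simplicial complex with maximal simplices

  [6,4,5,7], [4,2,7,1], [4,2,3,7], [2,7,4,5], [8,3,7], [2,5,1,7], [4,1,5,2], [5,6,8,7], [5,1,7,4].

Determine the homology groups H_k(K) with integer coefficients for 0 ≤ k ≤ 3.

H_0 ≅ Z,  H_1 = 0,  H_2 = 0,  H_3 ≅ Z.

Take the total order 1 < 2 < 3 < 4 < 5 < 6 < 7 < 8 on the vertex set. Then K (dimension 3) consists of the simplices:

  0-simplices (8): [1], [2], [3], [4], [5], [6], [7], [8]
  1-simplices (20): [1,2], [1,4], [1,5], [1,7], [2,3], [2,4], [2,5], [2,7], [3,4], [3,7], [3,8], [4,5], [4,6], [4,7], [5,6], [5,7], [5,8], [6,7], [6,8], [7,8]
  2-simplices (20): (20 of them)
  3-simplices (8): [1,2,4,5], [1,2,4,7], [1,2,5,7], [1,4,5,7], [2,3,4,7], [2,4,5,7], [4,5,6,7], [5,6,7,8]

so the chain groups are C_0 ≅ Z^8, C_1 ≅ Z^20, C_2 ≅ Z^20, C_3 ≅ Z^8.

∂_1: C_1 → C_0 maps an edge to its endpoints' difference, ∂[p,q] = q − p.
This gives a 8×20 integer matrix of rank 7; reducing to Smith normal form yields diagonal entries (1,1,1,1,1,1,1).

∂_2: C_2 → C_1 maps a triangle to the signed sum of its edges. For instance
  ∂[4,5,7] = [5,7] − [4,7] + [4,5],
  ∂[2,4,5] = [4,5] − [2,5] + [2,4].
The 20×20 boundary matrix has rank 13 and Smith normal form diag(1,1,1,1,1,1,1,1,1,1,1,1,1).

∂_3: C_3 → C_2 sends each 3-simplex σ to the alternating sum Σ_i (−1)^i (σ with its i-th vertex removed). For instance
  ∂[1,2,5,7] = [2,5,7] − [1,5,7] + [1,2,7] − [1,2,5],
  ∂[4,5,6,7] = [5,6,7] − [4,6,7] + [4,5,7] − [4,5,6].
As a 20×8 matrix over Z this has rank 7, with invariant factors (1,1,1,1,1,1,1).

Reading off H_k = ker ∂_k / im ∂_{k+1}:

  H_0: rank C_0 − rank ∂_1 = 8 − 7 = 1, and the invariant factors of ∂_1 are all 1, so H_0 ≅ Z.
  H_1: rank ker ∂_1 − rank ∂_2 = (20 − 7) − 13 = 0, and the invariant factors of ∂_2 are all 1, so H_1 ≅ 0.
  H_2: rank ker ∂_2 − rank ∂_3 = (20 − 13) − 7 = 0, and the invariant factors of ∂_3 are all 1, so H_2 ≅ 0.
  H_3: rank ker ∂_3 − rank ∂_4 = (8 − 7) − 0 = 1, and there is no ∂_4, so H_3 ≅ Z.

As a check, the Euler characteristic is 8 − 20 + 20 − 8 = 0, which agrees with 1 − 0 + 0 − 1 = 0.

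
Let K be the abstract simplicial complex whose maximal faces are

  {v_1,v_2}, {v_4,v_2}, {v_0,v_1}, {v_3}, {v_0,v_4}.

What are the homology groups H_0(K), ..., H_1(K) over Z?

Fix the vertex order v_0 < v_1 < v_2 < v_3 < v_4 and write every simplex with vertices in increasing order. Then dim K = 1 and the simplices of K are:

  0-simplices (5): [v_0], [v_1], [v_2], [v_3], [v_4]
  1-simplices (4): [v_0,v_1], [v_0,v_4], [v_1,v_2], [v_2,v_4]

so the chain groups are C_0 ≅ Z^5, C_1 ≅ Z^4.

∂_1: C_1 → C_0 maps an edge to its endpoints' difference, ∂[p,q] = q − p. For instance
  ∂[v_2,v_4] = [v_4] − [v_2].
As a 5×4 matrix over Z this has rank 3, with invariant factors (1,1,1).

From H_k ≅ ker(∂_k) / im(∂_{k+1}) we obtain:

  H_0: rank C_0 − rank ∂_1 = 5 − 3 = 2, and the invariant factors of ∂_1 are all 1, so H_0 ≅ Z^2.
  H_1: rank ker ∂_1 − rank ∂_2 = (4 − 3) − 0 = 1, and there is no ∂_2, so H_1 ≅ Z.

H_0 = Z^2,  H_1 = Z.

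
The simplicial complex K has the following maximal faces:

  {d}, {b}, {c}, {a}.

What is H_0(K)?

H_0 = Z^4.

Take the total order a < b < c < d on the vertex set. Then K (dimension 0) consists of the simplices:

  0-simplices (4): a, b, c, d

Hence C_0 ≅ Z^4.

Reading off H_k = ker ∂_k / im ∂_{k+1}:

  H_0: rank C_0 − rank ∂_1 = 4 − 0 = 4, and there is no ∂_1, so H_0 ≅ Z^4.

(K is a triangulation of a set of 4 points.)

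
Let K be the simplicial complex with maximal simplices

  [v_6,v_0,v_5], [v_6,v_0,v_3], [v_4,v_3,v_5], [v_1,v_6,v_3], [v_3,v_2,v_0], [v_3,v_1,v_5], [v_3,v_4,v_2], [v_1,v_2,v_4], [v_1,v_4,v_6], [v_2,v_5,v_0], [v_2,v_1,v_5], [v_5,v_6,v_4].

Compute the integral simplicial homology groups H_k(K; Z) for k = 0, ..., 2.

H_0 = Z,  H_1 = Z_2,  H_2 = 0.

Fix the vertex order v_0 < v_1 < v_2 < v_3 < v_4 < v_5 < v_6 and write every simplex with vertices in increasing order. Then dim K = 2 and the simplices of K are:

  0-simplices (7): [v_0], [v_1], [v_2], [v_3], [v_4], [v_5], [v_6]
  1-simplices (18): (18 of them)
  2-simplices (12): (12 of them)

giving chain groups C_0 ≅ Z^7, C_1 ≅ Z^18, C_2 ≅ Z^12.

∂_1: C_1 → C_0 is given by ∂[p,q] = [q] − [p]. For instance
  ∂[v_1,v_4] = [v_4] − [v_1].
The resulting 7×18 matrix has rank 6, and its Smith normal form has invariant factors (1,1,1,1,1,1).

∂_2: C_2 → C_1 acts by ∂[p,q,r] = [q,r] − [p,r] + [p,q]. For instance
  ∂[v_1,v_3,v_5] = [v_3,v_5] − [v_1,v_5] + [v_1,v_3],
  ∂[v_2,v_3,v_4] = [v_3,v_4] − [v_2,v_4] + [v_2,v_3].
The 18×12 boundary matrix has rank 12 and Smith normal form diag(1,1,1,1,1,1,1,1,1,1,1,2).

Computing H_k = (kernel of ∂_k) / (image of ∂_{k+1}):

  H_0: rank C_0 − rank ∂_1 = 7 − 6 = 1, and the invariant factors of ∂_1 are all 1, so H_0 = Z.
  H_1: rank ker ∂_1 − rank ∂_2 = (18 − 6) − 12 = 0, and ∂_2 has invariant factor 2 > 1, so H_1 = Z_2.
  H_2: rank ker ∂_2 − rank ∂_3 = (12 − 12) − 0 = 0, and there is no ∂_3, so H_2 = 0.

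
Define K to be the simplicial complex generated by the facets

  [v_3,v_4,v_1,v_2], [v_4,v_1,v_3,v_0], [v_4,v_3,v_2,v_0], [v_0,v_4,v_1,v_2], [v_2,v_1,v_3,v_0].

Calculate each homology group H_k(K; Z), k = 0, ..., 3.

Fix the vertex order v_0 < v_1 < v_2 < v_3 < v_4 and write every simplex with vertices in increasing order. Then dim K = 3 and the simplices of K are:

  0-simplices (5): [v_0], [v_1], [v_2], [v_3], [v_4]
  1-simplices (10): [v_0,v_1], [v_0,v_2], [v_0,v_3], [v_0,v_4], [v_1,v_2], [v_1,v_3], [v_1,v_4], [v_2,v_3], [v_2,v_4], [v_3,v_4]
  2-simplices (10): [v_0,v_1,v_2], [v_0,v_1,v_3], [v_0,v_1,v_4], [v_0,v_2,v_3], [v_0,v_2,v_4], [v_0,v_3,v_4], [v_1,v_2,v_3], [v_1,v_2,v_4], [v_1,v_3,v_4], [v_2,v_3,v_4]
  3-simplices (5): [v_0,v_1,v_2,v_3], [v_0,v_1,v_2,v_4], [v_0,v_1,v_3,v_4], [v_0,v_2,v_3,v_4], [v_1,v_2,v_3,v_4]

so the chain groups are C_0 ≅ Z^5, C_1 ≅ Z^10, C_2 ≅ Z^10, C_3 ≅ Z^5.

The boundary map ∂_1: C_1 → C_0 is given by ∂[p,q] = [q] − [p].
As a 5×10 matrix over Z this has rank 4, with invariant factors (1,1,1,1).

Boundary ∂_2: C_2 → C_1 maps a triangle to the signed sum of its edges. For instance
  ∂[v_0,v_2,v_3] = [v_2,v_3] − [v_0,v_3] + [v_0,v_2],
  ∂[v_0,v_1,v_2] = [v_1,v_2] − [v_0,v_2] + [v_0,v_1].
The resulting 10×10 matrix has rank 6, and its Smith normal form has invariant factors (1,1,1,1,1,1).

Boundary ∂_3: C_3 → C_2 sends each 3-simplex σ to the alternating sum Σ_i (−1)^i (σ with its i-th vertex removed). For instance
  ∂[v_0,v_1,v_3,v_4] = [v_1,v_3,v_4] − [v_0,v_3,v_4] + [v_0,v_1,v_4] − [v_0,v_1,v_3],
  ∂[v_1,v_2,v_3,v_4] = [v_2,v_3,v_4] − [v_1,v_3,v_4] + [v_1,v_2,v_4] − [v_1,v_2,v_3].
The 10×5 boundary matrix has rank 4 and Smith normal form diag(1,1,1,1).

Now H_k = ker ∂_k / im ∂_{k+1}, so:

  H_0: rank C_0 − rank ∂_1 = 5 − 4 = 1, and the invariant factors of ∂_1 are all 1, so H_0 ≅ Z.
  H_1: rank ker ∂_1 − rank ∂_2 = (10 − 4) − 6 = 0, and the invariant factors of ∂_2 are all 1, so H_1 ≅ 0.
  H_2: rank ker ∂_2 − rank ∂_3 = (10 − 6) − 4 = 0, and the invariant factors of ∂_3 are all 1, so H_2 ≅ 0.
  H_3: rank ker ∂_3 − rank ∂_4 = (5 − 4) − 0 = 1, and there is no ∂_4, so H_3 ≅ Z.

As a check, the Euler characteristic is 5 − 10 + 10 − 5 = 0, which agrees with 1 − 0 + 0 − 1 = 0.

H_0 = Z,  H_1 = 0,  H_2 = 0,  H_3 = Z.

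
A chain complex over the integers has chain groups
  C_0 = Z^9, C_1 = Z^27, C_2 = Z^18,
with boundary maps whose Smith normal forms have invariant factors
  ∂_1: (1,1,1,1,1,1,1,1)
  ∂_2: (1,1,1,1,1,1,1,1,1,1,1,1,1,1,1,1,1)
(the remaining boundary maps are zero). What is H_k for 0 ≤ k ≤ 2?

H_0 ≅ Z,  H_1 ≅ Z^2,  H_2 ≅ Z.

H_0: b_0 = 9 − 0 − 8 = 1; torsion from ∂_1 factors > 1: none. So H_0 ≅ Z.
H_1: b_1 = 27 − 8 − 17 = 2; torsion from ∂_2 factors > 1: none. So H_1 ≅ Z^2.
H_2: b_2 = 18 − 17 − 0 = 1; torsion from ∂_3 factors > 1: none. So H_2 ≅ Z.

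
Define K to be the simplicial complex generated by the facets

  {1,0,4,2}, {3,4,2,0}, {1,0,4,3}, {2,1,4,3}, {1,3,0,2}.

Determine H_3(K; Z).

We work with the vertex ordering 0 < 1 < 2 < 3 < 4. The simplices of K, each written with vertices in increasing order, are:

  0-simplices (5): [0], [1], [2], [3], [4]
  1-simplices (10): [0,1], [0,2], [0,3], [0,4], [1,2], [1,3], [1,4], [2,3], [2,4], [3,4]
  2-simplices (10): [0,1,2], [0,1,3], [0,1,4], [0,2,3], [0,2,4], [0,3,4], [1,2,3], [1,2,4], [1,3,4], [2,3,4]
  3-simplices (5): [0,1,2,3], [0,1,2,4], [0,1,3,4], [0,2,3,4], [1,2,3,4]

giving chain groups C_0 ≅ Z^5, C_1 ≅ Z^10, C_2 ≅ Z^10, C_3 ≅ Z^5.

∂_1: C_1 → C_0 is given by ∂[p,q] = [q] − [p]. For instance
  ∂[0,4] = [4] − [0].
The 5×10 boundary matrix has rank 4 and Smith normal form diag(1,1,1,1).

∂_2: C_2 → C_1 acts by ∂[p,q,r] = [q,r] − [p,r] + [p,q]. For instance
  ∂[0,1,3] = [1,3] − [0,3] + [0,1],
  ∂[0,2,3] = [2,3] − [0,3] + [0,2].
This gives a 10×10 integer matrix of rank 6; reducing to Smith normal form yields diagonal entries (1,1,1,1,1,1).

Boundary ∂_3: C_3 → C_2 sends each 3-simplex σ to the alternating sum Σ_i (−1)^i (σ with its i-th vertex removed). For instance
  ∂[0,2,3,4] = [2,3,4] − [0,3,4] + [0,2,4] − [0,2,3],
  ∂[0,1,2,3] = [1,2,3] − [0,2,3] + [0,1,3] − [0,1,2].
The 10×5 boundary matrix has rank 4 and Smith normal form diag(1,1,1,1).

Reading off H_k = ker ∂_k / im ∂_{k+1}:

  H_3: rank ker ∂_3 − rank ∂_4 = (5 − 4) − 0 = 1, and there is no ∂_4, so H_3 = Z.

(K is a triangulation of the 3-sphere S^3.)

H_3 ≅ Z.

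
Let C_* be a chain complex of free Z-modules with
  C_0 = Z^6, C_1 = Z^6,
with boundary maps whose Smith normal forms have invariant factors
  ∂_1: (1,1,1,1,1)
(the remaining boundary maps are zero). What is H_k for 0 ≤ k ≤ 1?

H_0 = Z,  H_1 = Z.

H_0: b_0 = 6 − 0 − 5 = 1; torsion from ∂_1 factors > 1: none. So H_0 = Z.
H_1: b_1 = 6 − 5 − 0 = 1; torsion from ∂_2 factors > 1: none. So H_1 = Z.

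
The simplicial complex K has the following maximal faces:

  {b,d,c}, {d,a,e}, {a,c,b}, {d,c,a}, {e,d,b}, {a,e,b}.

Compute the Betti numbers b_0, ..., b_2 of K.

Fix the vertex order a < b < c < d < e and write every simplex with vertices in increasing order. Then dim K = 2 and the simplices of K are:

  0-simplices (5): a, b, c, d, e
  1-simplices (9): ab, ac, ad, ae, bc, bd, be, cd, de
  2-simplices (6): abc, abe, acd, ade, bcd, bde

Hence C_0 ≅ Z^5, C_1 ≅ Z^9, C_2 ≅ Z^6.

Boundary ∂_1: C_1 → C_0 is given by ∂[p,q] = [q] − [p].
This gives a 5×9 integer matrix of rank 4; reducing to Smith normal form yields diagonal entries (1,1,1,1).

Boundary ∂_2: C_2 → C_1 maps a triangle to the signed sum of its edges. For instance
  ∂bcd = cd − bd + bc,
  ∂abc = bc − ac + ab.
As a 9×6 matrix over Z this has rank 5, with invariant factors (1,1,1,1,1).

From H_k ≅ ker(∂_k) / im(∂_{k+1}) we obtain:

  H_0: rank C_0 − rank ∂_1 = 5 − 4 = 1, and the invariant factors of ∂_1 are all 1, so H_0 ≅ Z.
  H_1: rank ker ∂_1 − rank ∂_2 = (9 − 4) − 5 = 0, and the invariant factors of ∂_2 are all 1, so H_1 ≅ 0.
  H_2: rank ker ∂_2 − rank ∂_3 = (6 − 5) − 0 = 1, and there is no ∂_3, so H_2 ≅ Z.

As a check, the Euler characteristic is 5 − 9 + 6 = 2, which agrees with 1 − 0 + 1 = 2.

Hence the Betti numbers are b_0 = 1, b_1 = 0, b_2 = 1.

b_0 = 1, b_1 = 0, b_2 = 1.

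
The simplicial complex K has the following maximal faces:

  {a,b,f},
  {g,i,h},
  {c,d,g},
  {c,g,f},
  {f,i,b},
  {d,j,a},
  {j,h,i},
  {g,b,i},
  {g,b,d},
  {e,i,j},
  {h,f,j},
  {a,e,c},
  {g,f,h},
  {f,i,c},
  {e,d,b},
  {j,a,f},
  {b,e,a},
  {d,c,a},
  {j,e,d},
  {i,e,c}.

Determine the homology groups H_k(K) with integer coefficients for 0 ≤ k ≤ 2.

Fix the vertex order a < b < c < d < e < f < g < h < i < j and write every simplex with vertices in increasing order. Then dim K = 2 and the simplices of K are:

  0-simplices (10): a, b, c, d, e, f, g, h, i, j
  1-simplices (30): ab, ac, ad, ae, af, aj, bd, be, bf, bg, bi, cd, ce, cf, cg, ci, de, dg, dj, ei, ej, fg, fh, fi, fj, gh, gi, hi, hj, ij
  2-simplices (20): abe, abf, acd, ace, adj, afj, bde, bdg, bfi, bgi, cdg, cei, cfg, cfi, dej, eij, fgh, fhj, ghi, hij

so the chain groups are C_0 ≅ Z^10, C_1 ≅ Z^30, C_2 ≅ Z^20.

Boundary ∂_1: C_1 → C_0 is given by ∂[p,q] = [q] − [p]. For instance
  ∂fi = i − f.
The 10×30 boundary matrix has rank 9 and Smith normal form diag(1,1,1,1,1,1,1,1,1).

∂_2: C_2 → C_1 sends each 2-simplex [p,q,r] to [q,r] − [p,r] + [p,q]. For instance
  ∂acd = cd − ad + ac,
  ∂cdg = dg − cg + cd.
As a 30×20 matrix over Z this has rank 20, with invariant factors (1,1,1,1,1,1,1,1,1,1,1,1,1,1,1,1,1,1,1,2).

Computing H_k = (kernel of ∂_k) / (image of ∂_{k+1}):

  H_0: rank C_0 − rank ∂_1 = 10 − 9 = 1, and the invariant factors of ∂_1 are all 1, so H_0 ≅ Z.
  H_1: rank ker ∂_1 − rank ∂_2 = (30 − 9) − 20 = 1, and ∂_2 has invariant factor 2 > 1, so H_1 ≅ Z ⊕ Z/2.
  H_2: rank ker ∂_2 − rank ∂_3 = (20 − 20) − 0 = 0, and there is no ∂_3, so H_2 ≅ 0.

H_0 ≅ Z,  H_1 ≅ Z ⊕ Z/2,  H_2 = 0.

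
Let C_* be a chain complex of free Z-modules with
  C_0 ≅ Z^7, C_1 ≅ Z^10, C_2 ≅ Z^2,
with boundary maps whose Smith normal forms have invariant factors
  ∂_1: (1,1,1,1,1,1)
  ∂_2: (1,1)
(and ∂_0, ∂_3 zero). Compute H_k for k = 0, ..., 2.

H_0 ≅ Z,  H_1 ≅ Z^2,  H_2 = 0.

H_0: b_0 = 7 − 0 − 6 = 1; torsion from ∂_1 factors > 1: none. So H_0 ≅ Z.
H_1: b_1 = 10 − 6 − 2 = 2; torsion from ∂_2 factors > 1: none. So H_1 ≅ Z^2.
H_2: b_2 = 2 − 2 − 0 = 0; torsion from ∂_3 factors > 1: none. So H_2 ≅ 0.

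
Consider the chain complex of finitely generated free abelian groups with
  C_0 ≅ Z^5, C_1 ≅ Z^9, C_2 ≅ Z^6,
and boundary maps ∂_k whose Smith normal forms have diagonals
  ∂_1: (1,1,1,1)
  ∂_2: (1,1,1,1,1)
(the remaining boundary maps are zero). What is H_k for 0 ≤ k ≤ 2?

H_0 = Z,  H_1 = 0,  H_2 = Z.

H_0: b_0 = 5 − 0 − 4 = 1; torsion from ∂_1 factors > 1: none. So H_0 = Z.
H_1: b_1 = 9 − 4 − 5 = 0; torsion from ∂_2 factors > 1: none. So H_1 = 0.
H_2: b_2 = 6 − 5 − 0 = 1; torsion from ∂_3 factors > 1: none. So H_2 = Z.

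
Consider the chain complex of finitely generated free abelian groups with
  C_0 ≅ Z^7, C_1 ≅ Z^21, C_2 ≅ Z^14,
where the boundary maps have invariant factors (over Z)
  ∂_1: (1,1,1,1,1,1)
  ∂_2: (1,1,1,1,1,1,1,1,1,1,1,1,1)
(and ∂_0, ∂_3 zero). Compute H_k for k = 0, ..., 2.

H_0 = Z,  H_1 = Z^2,  H_2 = Z.

H_0: b_0 = 7 − 0 − 6 = 1; torsion from ∂_1 factors > 1: none. So H_0 = Z.
H_1: b_1 = 21 − 6 − 13 = 2; torsion from ∂_2 factors > 1: none. So H_1 = Z^2.
H_2: b_2 = 14 − 13 − 0 = 1; torsion from ∂_3 factors > 1: none. So H_2 = Z.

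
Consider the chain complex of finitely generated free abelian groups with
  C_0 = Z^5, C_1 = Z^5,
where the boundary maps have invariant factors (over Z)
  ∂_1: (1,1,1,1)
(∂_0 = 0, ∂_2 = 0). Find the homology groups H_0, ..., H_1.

H_0: b_0 = 5 − 0 − 4 = 1; torsion from ∂_1 factors > 1: none. So H_0 ≅ Z.
H_1: b_1 = 5 − 4 − 0 = 1; torsion from ∂_2 factors > 1: none. So H_1 ≅ Z.

H_0 ≅ Z,  H_1 ≅ Z.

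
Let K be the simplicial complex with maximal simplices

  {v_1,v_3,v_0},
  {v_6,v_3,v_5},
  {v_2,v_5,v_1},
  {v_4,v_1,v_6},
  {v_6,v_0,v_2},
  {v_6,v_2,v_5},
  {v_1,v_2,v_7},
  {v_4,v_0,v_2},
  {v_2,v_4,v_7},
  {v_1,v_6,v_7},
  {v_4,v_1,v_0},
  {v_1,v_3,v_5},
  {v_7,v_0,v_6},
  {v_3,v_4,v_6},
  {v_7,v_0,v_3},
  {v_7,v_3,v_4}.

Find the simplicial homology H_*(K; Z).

H_0 = Z,  H_1 = Z^2,  H_2 = Z.

We work with the vertex ordering v_0 < v_1 < v_2 < v_3 < v_4 < v_5 < v_6 < v_7. The simplices of K, each written with vertices in increasing order, are:

  0-simplices (8): [v_0], [v_1], [v_2], [v_3], [v_4], [v_5], [v_6], [v_7]
  1-simplices (24): (24 of them)
  2-simplices (16): (16 of them)

Hence C_0 ≅ Z^8, C_1 ≅ Z^24, C_2 ≅ Z^16.

Boundary ∂_1: C_1 → C_0 is given by ∂[p,q] = [q] − [p].
The resulting 8×24 matrix has rank 7, and its Smith normal form has invariant factors (1,1,1,1,1,1,1).

∂_2: C_2 → C_1 sends each 2-simplex [p,q,r] to [q,r] − [p,r] + [p,q]. For instance
  ∂[v_3,v_4,v_7] = [v_4,v_7] − [v_3,v_7] + [v_3,v_4],
  ∂[v_1,v_2,v_7] = [v_2,v_7] − [v_1,v_7] + [v_1,v_2].
The 24×16 boundary matrix has rank 15 and Smith normal form diag(1,1,1,1,1,1,1,1,1,1,1,1,1,1,1).

Computing H_k = (kernel of ∂_k) / (image of ∂_{k+1}):

  H_0: rank C_0 − rank ∂_1 = 8 − 7 = 1, and the invariant factors of ∂_1 are all 1, so H_0 ≅ Z.
  H_1: rank ker ∂_1 − rank ∂_2 = (24 − 7) − 15 = 2, and the invariant factors of ∂_2 are all 1, so H_1 ≅ Z^2.
  H_2: rank ker ∂_2 − rank ∂_3 = (16 − 15) − 0 = 1, and there is no ∂_3, so H_2 ≅ Z.

As a check, the Euler characteristic is 8 − 24 + 16 = 0, which agrees with 1 − 2 + 1 = 0.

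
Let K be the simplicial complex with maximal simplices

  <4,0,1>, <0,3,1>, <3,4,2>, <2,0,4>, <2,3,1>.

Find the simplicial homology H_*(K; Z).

Take the total order 0 < 1 < 2 < 3 < 4 on the vertex set. Then K (dimension 2) consists of the simplices:

  0-simplices (5): [0], [1], [2], [3], [4]
  1-simplices (10): [0,1], [0,2], [0,3], [0,4], [1,2], [1,3], [1,4], [2,3], [2,4], [3,4]
  2-simplices (5): [0,1,3], [0,1,4], [0,2,4], [1,2,3], [2,3,4]

Hence C_0 ≅ Z^5, C_1 ≅ Z^10, C_2 ≅ Z^5.

∂_1: C_1 → C_0 sends each edge [p,q] (with p < q) to q − p. For instance
  ∂[1,2] = [2] − [1].
As a 5×10 matrix over Z this has rank 4, with invariant factors (1,1,1,1).

The boundary map ∂_2: C_2 → C_1 acts by ∂[p,q,r] = [q,r] − [p,r] + [p,q]. For instance
  ∂[0,2,4] = [2,4] − [0,4] + [0,2],
  ∂[1,2,3] = [2,3] − [1,3] + [1,2].
This gives a 10×5 integer matrix of rank 5; reducing to Smith normal form yields diagonal entries (1,1,1,1,1).

From H_k ≅ ker(∂_k) / im(∂_{k+1}) we obtain:

  H_0: rank C_0 − rank ∂_1 = 5 − 4 = 1, and the invariant factors of ∂_1 are all 1, so H_0 ≅ Z.
  H_1: rank ker ∂_1 − rank ∂_2 = (10 − 4) − 5 = 1, and the invariant factors of ∂_2 are all 1, so H_1 ≅ Z.
  H_2: rank ker ∂_2 − rank ∂_3 = (5 − 5) − 0 = 0, and there is no ∂_3, so H_2 ≅ 0.

As a check, the Euler characteristic is 5 − 10 + 5 = 0, which agrees with 1 − 1 + 0 = 0.
(K is a triangulation of the Möbius band.)

H_0 = Z,  H_1 = Z,  H_2 = 0.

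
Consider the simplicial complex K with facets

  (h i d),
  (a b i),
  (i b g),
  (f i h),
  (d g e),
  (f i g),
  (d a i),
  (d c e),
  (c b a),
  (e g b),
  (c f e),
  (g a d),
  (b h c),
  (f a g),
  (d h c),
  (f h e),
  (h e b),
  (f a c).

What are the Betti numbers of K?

K has 9 vertices, 27 edges, 18 triangles.
rank ∂_0 = 0, rank ∂_1 = 8 ⇒ b_0 = 9 − 0 − 8 = 1; all invariant factors of ∂_1 are 1 so no torsion. So H_0 = Z.
rank ∂_1 = 8, rank ∂_2 = 18 ⇒ b_1 = 27 − 8 − 18 = 1; ∂_2 has invariant factor(s) [2] giving torsion. So H_1 = Z ⊕ Z/2.
rank ∂_2 = 18, rank ∂_3 = 0 ⇒ b_2 = 18 − 18 − 0 = 0. So H_2 = 0.

b_0 = 1, b_1 = 1, b_2 = 0.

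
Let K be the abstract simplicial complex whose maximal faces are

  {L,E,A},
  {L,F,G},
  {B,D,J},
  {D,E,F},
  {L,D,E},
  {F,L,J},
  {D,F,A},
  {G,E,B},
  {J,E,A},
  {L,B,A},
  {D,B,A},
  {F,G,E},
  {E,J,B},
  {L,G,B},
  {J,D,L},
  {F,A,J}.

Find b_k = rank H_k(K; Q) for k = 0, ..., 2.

Order the vertices as A < B < D < E < F < G < J < L. Listing each simplex with vertices in this order, K has dimension 2 with simplices:

  0-simplices (8): A, B, D, E, F, G, J, L
  1-simplices (24): AB, AD, AE, AF, AJ, AL, BD, BE, BG, BJ, BL, DE, DF, DJ, DL, EF, EG, EJ, EL, FG, FJ, FL, GL, JL
  2-simplices (16): ABD, ABL, ADF, AEJ, AEL, AFJ, BDJ, BEG, BEJ, BGL, DEF, DEL, DJL, EFG, FGL, FJL

giving chain groups C_0 ≅ Z^8, C_1 ≅ Z^24, C_2 ≅ Z^16.

∂_1: C_1 → C_0 is given by ∂[p,q] = [q] − [p]. For instance
  ∂DL = L − D.
The resulting 8×24 matrix has rank 7, and its Smith normal form has invariant factors (1,1,1,1,1,1,1).

The boundary map ∂_2: C_2 → C_1 acts by ∂[p,q,r] = [q,r] − [p,r] + [p,q]. For instance
  ∂ABD = BD − AD + AB,
  ∂AFJ = FJ − AJ + AF.
The 24×16 boundary matrix has rank 15 and Smith normal form diag(1,1,1,1,1,1,1,1,1,1,1,1,1,1,1).

Reading off H_k = ker ∂_k / im ∂_{k+1}:

  H_0: rank C_0 − rank ∂_1 = 8 − 7 = 1, and the invariant factors of ∂_1 are all 1, so H_0 ≅ Z.
  H_1: rank ker ∂_1 − rank ∂_2 = (24 − 7) − 15 = 2, and the invariant factors of ∂_2 are all 1, so H_1 ≅ Z^2.
  H_2: rank ker ∂_2 − rank ∂_3 = (16 − 15) − 0 = 1, and there is no ∂_3, so H_2 ≅ Z.

As a check, the Euler characteristic is 8 − 24 + 16 = 0, which agrees with 1 − 2 + 1 = 0.

Hence the Betti numbers are b_0 = 1, b_1 = 2, b_2 = 1.

b_0 = 1, b_1 = 2, b_2 = 1.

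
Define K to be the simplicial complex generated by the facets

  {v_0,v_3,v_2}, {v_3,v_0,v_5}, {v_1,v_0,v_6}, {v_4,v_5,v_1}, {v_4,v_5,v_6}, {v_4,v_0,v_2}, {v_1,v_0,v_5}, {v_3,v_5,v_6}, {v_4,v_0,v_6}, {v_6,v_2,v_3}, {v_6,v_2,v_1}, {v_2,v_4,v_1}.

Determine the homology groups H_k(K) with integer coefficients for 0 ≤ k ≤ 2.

Fix the vertex order v_0 < v_1 < v_2 < v_3 < v_4 < v_5 < v_6 and write every simplex with vertices in increasing order. Then dim K = 2 and the simplices of K are:

  0-simplices (7): [v_0], [v_1], [v_2], [v_3], [v_4], [v_5], [v_6]
  1-simplices (18): (18 of them)
  2-simplices (12): (12 of them)

Hence C_0 ≅ Z^7, C_1 ≅ Z^18, C_2 ≅ Z^12.

∂_1: C_1 → C_0 is given by ∂[p,q] = [q] − [p]. For instance
  ∂[v_0,v_1] = [v_1] − [v_0].
The 7×18 boundary matrix has rank 6 and Smith normal form diag(1,1,1,1,1,1).

∂_2: C_2 → C_1 maps a triangle to the signed sum of its edges. For instance
  ∂[v_4,v_5,v_6] = [v_5,v_6] − [v_4,v_6] + [v_4,v_5],
  ∂[v_0,v_2,v_3] = [v_2,v_3] − [v_0,v_3] + [v_0,v_2].
The 18×12 boundary matrix has rank 12 and Smith normal form diag(1,1,1,1,1,1,1,1,1,1,1,2).

From H_k ≅ ker(∂_k) / im(∂_{k+1}) we obtain:

  H_0: rank C_0 − rank ∂_1 = 7 − 6 = 1, and the invariant factors of ∂_1 are all 1, so H_0 ≅ Z.
  H_1: rank ker ∂_1 − rank ∂_2 = (18 − 6) − 12 = 0, and ∂_2 has invariant factor 2 > 1, so H_1 ≅ Z/2.
  H_2: rank ker ∂_2 − rank ∂_3 = (12 − 12) − 0 = 0, and there is no ∂_3, so H_2 ≅ 0.

(K is a triangulation of the real projective plane RP^2.)

H_0 = Z,  H_1 = Z/2,  H_2 = 0.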